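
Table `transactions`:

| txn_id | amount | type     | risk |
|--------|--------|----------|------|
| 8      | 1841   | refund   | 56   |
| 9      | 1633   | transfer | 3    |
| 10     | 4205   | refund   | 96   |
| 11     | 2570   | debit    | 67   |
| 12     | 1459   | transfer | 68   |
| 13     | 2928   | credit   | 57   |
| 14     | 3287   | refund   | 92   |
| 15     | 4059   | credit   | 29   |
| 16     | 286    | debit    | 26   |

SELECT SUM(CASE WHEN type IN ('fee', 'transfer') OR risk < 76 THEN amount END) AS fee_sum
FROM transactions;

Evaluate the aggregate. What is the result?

14776

txn_id=8: ✓ → 1841
txn_id=9: ✓ → 1633
txn_id=10: ✗
txn_id=11: ✓ → 2570
txn_id=12: ✓ → 1459
txn_id=13: ✓ → 2928
txn_id=14: ✗
txn_id=15: ✓ → 4059
txn_id=16: ✓ → 286
fee_sum = 1841 + 1633 + 2570 + 1459 + 2928 + 4059 + 286 = 14776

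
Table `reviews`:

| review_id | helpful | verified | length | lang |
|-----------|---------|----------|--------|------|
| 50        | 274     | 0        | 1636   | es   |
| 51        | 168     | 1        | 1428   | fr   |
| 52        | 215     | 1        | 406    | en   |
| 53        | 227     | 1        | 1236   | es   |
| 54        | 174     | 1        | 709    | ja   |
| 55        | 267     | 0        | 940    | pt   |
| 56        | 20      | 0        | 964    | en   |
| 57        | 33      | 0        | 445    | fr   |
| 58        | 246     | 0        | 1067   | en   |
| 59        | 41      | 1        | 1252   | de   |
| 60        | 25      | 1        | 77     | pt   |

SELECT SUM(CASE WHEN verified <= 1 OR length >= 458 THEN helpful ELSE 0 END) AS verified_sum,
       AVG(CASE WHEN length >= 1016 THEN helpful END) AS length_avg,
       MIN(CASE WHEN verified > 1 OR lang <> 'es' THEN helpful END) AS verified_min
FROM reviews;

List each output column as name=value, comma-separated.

[verified_sum: verified <= 1 OR length >= 458]
review_id=50: ✓ → 274
review_id=51: ✓ → 168
review_id=52: ✓ → 215
review_id=53: ✓ → 227
review_id=54: ✓ → 174
review_id=55: ✓ → 267
review_id=56: ✓ → 20
review_id=57: ✓ → 33
review_id=58: ✓ → 246
review_id=59: ✓ → 41
review_id=60: ✓ → 25
verified_sum = 274 + 168 + 215 + 227 + 174 + 267 + 20 + 33 + 246 + 41 + 25 = 1690
—
[length_avg: length >= 1016]
review_id=50: ✓ → 274
review_id=51: ✓ → 168
review_id=52: ✗
review_id=53: ✓ → 227
review_id=54: ✗
review_id=55: ✗
review_id=56: ✗
review_id=57: ✗
review_id=58: ✓ → 246
review_id=59: ✓ → 41
review_id=60: ✗
length_avg = (274 + 168 + 227 + 246 + 41) / 5 = 191.2
—
[verified_min: verified > 1 OR lang <> 'es']
review_id=50: ✗
review_id=51: ✓ → 168
review_id=52: ✓ → 215
review_id=53: ✗
review_id=54: ✓ → 174
review_id=55: ✓ → 267
review_id=56: ✓ → 20
review_id=57: ✓ → 33
review_id=58: ✓ → 246
review_id=59: ✓ → 41
review_id=60: ✓ → 25
verified_min = MIN(168, 215, 174, 267, 20, 33, 246, 41, 25) = 20

verified_sum=1690, length_avg=191.2, verified_min=20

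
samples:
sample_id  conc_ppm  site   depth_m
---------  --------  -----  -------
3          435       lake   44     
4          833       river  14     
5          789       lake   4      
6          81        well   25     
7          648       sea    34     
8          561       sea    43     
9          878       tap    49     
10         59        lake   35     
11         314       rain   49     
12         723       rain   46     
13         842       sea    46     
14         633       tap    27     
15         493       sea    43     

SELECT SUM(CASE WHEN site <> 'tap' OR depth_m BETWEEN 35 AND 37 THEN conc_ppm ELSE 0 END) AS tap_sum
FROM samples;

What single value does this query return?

sample_id=3: ✓ → 435
sample_id=4: ✓ → 833
sample_id=5: ✓ → 789
sample_id=6: ✓ → 81
sample_id=7: ✓ → 648
sample_id=8: ✓ → 561
sample_id=9: ✗
sample_id=10: ✓ → 59
sample_id=11: ✓ → 314
sample_id=12: ✓ → 723
sample_id=13: ✓ → 842
sample_id=14: ✗
sample_id=15: ✓ → 493
tap_sum = 435 + 833 + 789 + 81 + 648 + 561 + 59 + 314 + 723 + 842 + 493 = 5778

5778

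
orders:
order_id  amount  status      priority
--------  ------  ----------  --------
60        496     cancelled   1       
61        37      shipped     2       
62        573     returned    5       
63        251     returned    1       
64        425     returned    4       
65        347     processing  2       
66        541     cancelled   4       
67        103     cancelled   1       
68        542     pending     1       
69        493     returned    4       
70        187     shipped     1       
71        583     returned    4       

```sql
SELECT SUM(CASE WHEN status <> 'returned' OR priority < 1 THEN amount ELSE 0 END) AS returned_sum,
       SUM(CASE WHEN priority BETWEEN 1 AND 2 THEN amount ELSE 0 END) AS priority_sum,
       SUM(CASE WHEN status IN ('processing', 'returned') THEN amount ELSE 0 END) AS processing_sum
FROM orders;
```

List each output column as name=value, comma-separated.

[returned_sum: status <> 'returned' OR priority < 1]
order_id=60: ✓ → 496
order_id=61: ✓ → 37
order_id=62: ✗
order_id=63: ✗
order_id=64: ✗
order_id=65: ✓ → 347
order_id=66: ✓ → 541
order_id=67: ✓ → 103
order_id=68: ✓ → 542
order_id=69: ✗
order_id=70: ✓ → 187
order_id=71: ✗
returned_sum = 496 + 37 + 347 + 541 + 103 + 542 + 187 = 2253
—
[priority_sum: priority BETWEEN 1 AND 2]
order_id=60: ✓ → 496
order_id=61: ✓ → 37
order_id=62: ✗
order_id=63: ✓ → 251
order_id=64: ✗
order_id=65: ✓ → 347
order_id=66: ✗
order_id=67: ✓ → 103
order_id=68: ✓ → 542
order_id=69: ✗
order_id=70: ✓ → 187
order_id=71: ✗
priority_sum = 496 + 37 + 251 + 347 + 103 + 542 + 187 = 1963
—
[processing_sum: status IN ('processing', 'returned')]
order_id=60: ✗
order_id=61: ✗
order_id=62: ✓ → 573
order_id=63: ✓ → 251
order_id=64: ✓ → 425
order_id=65: ✓ → 347
order_id=66: ✗
order_id=67: ✗
order_id=68: ✗
order_id=69: ✓ → 493
order_id=70: ✗
order_id=71: ✓ → 583
processing_sum = 573 + 251 + 425 + 347 + 493 + 583 = 2672

returned_sum=2253, priority_sum=1963, processing_sum=2672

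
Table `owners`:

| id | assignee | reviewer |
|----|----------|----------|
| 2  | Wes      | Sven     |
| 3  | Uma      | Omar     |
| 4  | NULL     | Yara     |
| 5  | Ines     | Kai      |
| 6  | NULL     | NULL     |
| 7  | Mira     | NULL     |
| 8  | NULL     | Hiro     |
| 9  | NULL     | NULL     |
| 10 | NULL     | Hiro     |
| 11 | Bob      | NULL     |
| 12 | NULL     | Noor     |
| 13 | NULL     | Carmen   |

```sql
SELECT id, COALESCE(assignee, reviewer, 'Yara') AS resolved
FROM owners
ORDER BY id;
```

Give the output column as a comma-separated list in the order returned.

id=2: assignee=Wes → Wes
id=3: assignee=Uma → Uma
id=4: assignee=NULL, reviewer=Yara → Yara
id=5: assignee=Ines → Ines
id=6: assignee=NULL, reviewer=NULL, → literal Yara → Yara
id=7: assignee=Mira → Mira
id=8: assignee=NULL, reviewer=Hiro → Hiro
id=9: assignee=NULL, reviewer=NULL, → literal Yara → Yara
id=10: assignee=NULL, reviewer=Hiro → Hiro
id=11: assignee=Bob → Bob
id=12: assignee=NULL, reviewer=Noor → Noor
id=13: assignee=NULL, reviewer=Carmen → Carmen

Wes, Uma, Yara, Ines, Yara, Mira, Hiro, Yara, Hiro, Bob, Noor, Carmen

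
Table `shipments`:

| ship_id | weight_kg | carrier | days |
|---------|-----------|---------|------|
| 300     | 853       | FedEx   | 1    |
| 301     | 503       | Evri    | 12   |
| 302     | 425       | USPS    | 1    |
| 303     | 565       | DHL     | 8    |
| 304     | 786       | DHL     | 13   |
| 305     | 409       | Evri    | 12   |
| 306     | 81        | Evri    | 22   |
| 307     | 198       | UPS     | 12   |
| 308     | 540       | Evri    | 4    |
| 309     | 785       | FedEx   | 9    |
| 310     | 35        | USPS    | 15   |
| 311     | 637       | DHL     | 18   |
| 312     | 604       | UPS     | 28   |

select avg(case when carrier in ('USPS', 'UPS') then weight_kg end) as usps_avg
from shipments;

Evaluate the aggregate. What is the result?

315.5

ship_id=300: ✗
ship_id=301: ✗
ship_id=302: ✓ → 425
ship_id=303: ✗
ship_id=304: ✗
ship_id=305: ✗
ship_id=306: ✗
ship_id=307: ✓ → 198
ship_id=308: ✗
ship_id=309: ✗
ship_id=310: ✓ → 35
ship_id=311: ✗
ship_id=312: ✓ → 604
usps_avg = (425 + 198 + 35 + 604) / 4 = 315.5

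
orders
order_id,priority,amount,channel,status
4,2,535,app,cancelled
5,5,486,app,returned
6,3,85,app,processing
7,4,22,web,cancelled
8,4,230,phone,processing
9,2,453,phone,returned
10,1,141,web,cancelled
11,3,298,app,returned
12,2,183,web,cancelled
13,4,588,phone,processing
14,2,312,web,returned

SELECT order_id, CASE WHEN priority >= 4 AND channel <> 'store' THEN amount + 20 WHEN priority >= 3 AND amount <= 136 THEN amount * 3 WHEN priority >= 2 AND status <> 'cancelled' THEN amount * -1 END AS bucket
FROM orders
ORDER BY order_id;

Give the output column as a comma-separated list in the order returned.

order_id=4: (no match → NULL) → NULL
order_id=5: priority >= 4 AND channel <> 'store' → 506
order_id=6: priority >= 3 AND amount <= 136 → 255
order_id=7: priority >= 4 AND channel <> 'store' → 42
order_id=8: priority >= 4 AND channel <> 'store' → 250
order_id=9: priority >= 2 AND status <> 'cancelled' → -453
order_id=10: (no match → NULL) → NULL
order_id=11: priority >= 2 AND status <> 'cancelled' → -298
order_id=12: (no match → NULL) → NULL
order_id=13: priority >= 4 AND channel <> 'store' → 608
order_id=14: priority >= 2 AND status <> 'cancelled' → -312

NULL, 506, 255, 42, 250, -453, NULL, -298, NULL, 608, -312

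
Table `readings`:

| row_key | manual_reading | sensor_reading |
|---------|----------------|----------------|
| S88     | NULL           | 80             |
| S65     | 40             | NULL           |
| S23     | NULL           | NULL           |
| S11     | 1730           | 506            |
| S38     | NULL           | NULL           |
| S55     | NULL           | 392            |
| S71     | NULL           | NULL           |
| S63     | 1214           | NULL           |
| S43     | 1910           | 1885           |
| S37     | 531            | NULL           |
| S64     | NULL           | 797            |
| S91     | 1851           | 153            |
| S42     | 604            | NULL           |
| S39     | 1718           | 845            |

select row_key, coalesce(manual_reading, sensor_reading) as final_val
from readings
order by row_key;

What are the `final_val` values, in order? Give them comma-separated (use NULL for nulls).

1730, NULL, 531, NULL, 1718, 604, 1910, 392, 1214, 797, 40, NULL, 80, 1851

row_key=S11: manual_reading=1730 → 1730
row_key=S23: manual_reading=NULL, sensor_reading=NULL (all NULL) → NULL
row_key=S37: manual_reading=531 → 531
row_key=S38: manual_reading=NULL, sensor_reading=NULL (all NULL) → NULL
row_key=S39: manual_reading=1718 → 1718
row_key=S42: manual_reading=604 → 604
row_key=S43: manual_reading=1910 → 1910
row_key=S55: manual_reading=NULL, sensor_reading=392 → 392
row_key=S63: manual_reading=1214 → 1214
row_key=S64: manual_reading=NULL, sensor_reading=797 → 797
row_key=S65: manual_reading=40 → 40
row_key=S71: manual_reading=NULL, sensor_reading=NULL (all NULL) → NULL
row_key=S88: manual_reading=NULL, sensor_reading=80 → 80
row_key=S91: manual_reading=1851 → 1851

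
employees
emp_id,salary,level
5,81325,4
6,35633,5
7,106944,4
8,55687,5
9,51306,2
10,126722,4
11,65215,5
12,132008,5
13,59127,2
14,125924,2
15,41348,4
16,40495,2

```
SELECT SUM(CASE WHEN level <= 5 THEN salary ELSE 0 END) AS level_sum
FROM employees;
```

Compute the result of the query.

921734

emp_id=5: ✓ → 81325
emp_id=6: ✓ → 35633
emp_id=7: ✓ → 106944
emp_id=8: ✓ → 55687
emp_id=9: ✓ → 51306
emp_id=10: ✓ → 126722
emp_id=11: ✓ → 65215
emp_id=12: ✓ → 132008
emp_id=13: ✓ → 59127
emp_id=14: ✓ → 125924
emp_id=15: ✓ → 41348
emp_id=16: ✓ → 40495
level_sum = 81325 + 35633 + 106944 + 55687 + 51306 + 126722 + 65215 + 132008 + 59127 + 125924 + 41348 + 40495 = 921734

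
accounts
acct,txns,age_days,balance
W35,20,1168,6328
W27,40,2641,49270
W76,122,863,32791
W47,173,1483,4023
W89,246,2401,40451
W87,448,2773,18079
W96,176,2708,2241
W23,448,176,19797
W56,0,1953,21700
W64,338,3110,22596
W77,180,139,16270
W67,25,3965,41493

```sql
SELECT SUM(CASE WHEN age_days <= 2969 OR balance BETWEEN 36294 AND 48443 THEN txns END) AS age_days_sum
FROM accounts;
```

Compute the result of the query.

1878

acct=W35: ✓ → 20
acct=W27: ✓ → 40
acct=W76: ✓ → 122
acct=W47: ✓ → 173
acct=W89: ✓ → 246
acct=W87: ✓ → 448
acct=W96: ✓ → 176
acct=W23: ✓ → 448
acct=W56: ✓ → 0
acct=W64: ✗
acct=W77: ✓ → 180
acct=W67: ✓ → 25
age_days_sum = 20 + 40 + 122 + 173 + 246 + 448 + 176 + 448 + 180 + 25 = 1878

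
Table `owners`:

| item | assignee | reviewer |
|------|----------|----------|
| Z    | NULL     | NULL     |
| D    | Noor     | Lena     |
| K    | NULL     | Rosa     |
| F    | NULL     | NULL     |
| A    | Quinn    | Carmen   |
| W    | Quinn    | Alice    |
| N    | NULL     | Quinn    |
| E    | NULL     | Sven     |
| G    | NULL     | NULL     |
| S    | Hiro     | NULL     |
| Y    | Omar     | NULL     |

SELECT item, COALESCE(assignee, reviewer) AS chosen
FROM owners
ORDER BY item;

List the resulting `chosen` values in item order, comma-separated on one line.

item=A: assignee=Quinn → Quinn
item=D: assignee=Noor → Noor
item=E: assignee=NULL, reviewer=Sven → Sven
item=F: assignee=NULL, reviewer=NULL (all NULL) → NULL
item=G: assignee=NULL, reviewer=NULL (all NULL) → NULL
item=K: assignee=NULL, reviewer=Rosa → Rosa
item=N: assignee=NULL, reviewer=Quinn → Quinn
item=S: assignee=Hiro → Hiro
item=W: assignee=Quinn → Quinn
item=Y: assignee=Omar → Omar
item=Z: assignee=NULL, reviewer=NULL (all NULL) → NULL

Quinn, Noor, Sven, NULL, NULL, Rosa, Quinn, Hiro, Quinn, Omar, NULL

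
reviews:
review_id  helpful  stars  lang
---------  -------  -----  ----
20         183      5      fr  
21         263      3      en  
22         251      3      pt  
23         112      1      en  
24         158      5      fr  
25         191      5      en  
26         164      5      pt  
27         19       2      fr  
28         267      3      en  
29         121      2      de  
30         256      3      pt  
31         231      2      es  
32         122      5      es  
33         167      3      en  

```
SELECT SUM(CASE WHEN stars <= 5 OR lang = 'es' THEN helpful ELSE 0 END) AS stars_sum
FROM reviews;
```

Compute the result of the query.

2505

review_id=20: ✓ → 183
review_id=21: ✓ → 263
review_id=22: ✓ → 251
review_id=23: ✓ → 112
review_id=24: ✓ → 158
review_id=25: ✓ → 191
review_id=26: ✓ → 164
review_id=27: ✓ → 19
review_id=28: ✓ → 267
review_id=29: ✓ → 121
review_id=30: ✓ → 256
review_id=31: ✓ → 231
review_id=32: ✓ → 122
review_id=33: ✓ → 167
stars_sum = 183 + 263 + 251 + 112 + 158 + 191 + 164 + 19 + 267 + 121 + 256 + 231 + 122 + 167 = 2505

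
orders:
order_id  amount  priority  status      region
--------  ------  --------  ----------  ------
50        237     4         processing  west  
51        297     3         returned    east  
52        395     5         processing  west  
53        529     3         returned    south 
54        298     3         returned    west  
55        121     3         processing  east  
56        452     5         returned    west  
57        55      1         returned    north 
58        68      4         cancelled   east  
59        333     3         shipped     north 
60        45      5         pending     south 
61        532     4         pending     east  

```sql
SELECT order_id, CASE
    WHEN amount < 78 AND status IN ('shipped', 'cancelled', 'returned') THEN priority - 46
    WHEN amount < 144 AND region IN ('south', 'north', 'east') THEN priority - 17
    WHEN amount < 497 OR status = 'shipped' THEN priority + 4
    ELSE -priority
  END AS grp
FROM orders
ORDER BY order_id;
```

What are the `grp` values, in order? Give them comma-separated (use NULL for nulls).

order_id=50: amount < 497 OR status = 'shipped' → 8
order_id=51: amount < 497 OR status = 'shipped' → 7
order_id=52: amount < 497 OR status = 'shipped' → 9
order_id=53: ELSE → -3
order_id=54: amount < 497 OR status = 'shipped' → 7
order_id=55: amount < 144 AND region IN ('south', 'north', 'east') → -14
order_id=56: amount < 497 OR status = 'shipped' → 9
order_id=57: amount < 78 AND status IN ('shipped', 'cancelled', 'returned') → -45
order_id=58: amount < 78 AND status IN ('shipped', 'cancelled', 'returned') → -42
order_id=59: amount < 497 OR status = 'shipped' → 7
order_id=60: amount < 144 AND region IN ('south', 'north', 'east') → -12
order_id=61: ELSE → -4

8, 7, 9, -3, 7, -14, 9, -45, -42, 7, -12, -4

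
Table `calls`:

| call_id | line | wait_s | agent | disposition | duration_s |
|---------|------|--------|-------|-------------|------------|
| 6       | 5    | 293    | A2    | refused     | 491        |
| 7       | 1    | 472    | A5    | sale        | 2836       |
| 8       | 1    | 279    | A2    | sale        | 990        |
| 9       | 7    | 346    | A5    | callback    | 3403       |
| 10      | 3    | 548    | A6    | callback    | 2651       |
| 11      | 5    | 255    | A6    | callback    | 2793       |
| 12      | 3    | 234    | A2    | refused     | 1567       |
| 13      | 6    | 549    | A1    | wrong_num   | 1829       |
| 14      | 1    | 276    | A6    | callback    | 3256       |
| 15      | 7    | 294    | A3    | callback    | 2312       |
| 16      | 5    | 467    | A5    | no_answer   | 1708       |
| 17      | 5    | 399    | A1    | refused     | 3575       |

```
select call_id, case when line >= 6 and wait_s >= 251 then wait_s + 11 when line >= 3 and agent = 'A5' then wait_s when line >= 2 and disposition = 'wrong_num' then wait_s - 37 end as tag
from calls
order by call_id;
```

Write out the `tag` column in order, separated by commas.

call_id=6: (no match → NULL) → NULL
call_id=7: (no match → NULL) → NULL
call_id=8: (no match → NULL) → NULL
call_id=9: line >= 6 and wait_s >= 251 → 357
call_id=10: (no match → NULL) → NULL
call_id=11: (no match → NULL) → NULL
call_id=12: (no match → NULL) → NULL
call_id=13: line >= 6 and wait_s >= 251 → 560
call_id=14: (no match → NULL) → NULL
call_id=15: line >= 6 and wait_s >= 251 → 305
call_id=16: line >= 3 and agent = 'A5' → 467
call_id=17: (no match → NULL) → NULL

NULL, NULL, NULL, 357, NULL, NULL, NULL, 560, NULL, 305, 467, NULL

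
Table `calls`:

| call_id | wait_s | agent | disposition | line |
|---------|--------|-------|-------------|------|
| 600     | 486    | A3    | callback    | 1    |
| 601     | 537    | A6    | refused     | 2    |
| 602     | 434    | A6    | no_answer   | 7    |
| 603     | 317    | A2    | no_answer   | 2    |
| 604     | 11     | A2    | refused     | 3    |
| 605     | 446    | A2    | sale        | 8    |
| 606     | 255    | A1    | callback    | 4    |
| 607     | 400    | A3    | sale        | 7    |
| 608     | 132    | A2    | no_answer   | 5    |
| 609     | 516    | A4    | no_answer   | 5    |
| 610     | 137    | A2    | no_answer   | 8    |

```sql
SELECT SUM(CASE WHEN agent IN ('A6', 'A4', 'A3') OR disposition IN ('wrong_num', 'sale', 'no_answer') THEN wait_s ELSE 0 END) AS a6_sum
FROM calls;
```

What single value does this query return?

3405

call_id=600: ✓ → 486
call_id=601: ✓ → 537
call_id=602: ✓ → 434
call_id=603: ✓ → 317
call_id=604: ✗
call_id=605: ✓ → 446
call_id=606: ✗
call_id=607: ✓ → 400
call_id=608: ✓ → 132
call_id=609: ✓ → 516
call_id=610: ✓ → 137
a6_sum = 486 + 537 + 434 + 317 + 446 + 400 + 132 + 516 + 137 = 3405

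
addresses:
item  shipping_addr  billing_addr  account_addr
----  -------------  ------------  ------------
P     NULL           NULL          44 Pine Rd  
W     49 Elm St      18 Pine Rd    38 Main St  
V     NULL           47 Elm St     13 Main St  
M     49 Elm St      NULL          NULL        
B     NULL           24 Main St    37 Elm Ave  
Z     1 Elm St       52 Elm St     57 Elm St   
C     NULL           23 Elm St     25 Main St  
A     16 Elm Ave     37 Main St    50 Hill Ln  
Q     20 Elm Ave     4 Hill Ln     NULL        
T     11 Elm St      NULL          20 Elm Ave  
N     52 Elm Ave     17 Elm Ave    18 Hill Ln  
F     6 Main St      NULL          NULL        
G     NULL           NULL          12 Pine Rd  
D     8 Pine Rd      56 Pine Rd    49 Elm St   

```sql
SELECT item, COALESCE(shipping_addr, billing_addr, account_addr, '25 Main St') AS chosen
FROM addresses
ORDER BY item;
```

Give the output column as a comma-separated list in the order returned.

16 Elm Ave, 24 Main St, 23 Elm St, 8 Pine Rd, 6 Main St, 12 Pine Rd, 49 Elm St, 52 Elm Ave, 44 Pine Rd, 20 Elm Ave, 11 Elm St, 47 Elm St, 49 Elm St, 1 Elm St

item=A: shipping_addr=16 Elm Ave → 16 Elm Ave
item=B: shipping_addr=NULL, billing_addr=24 Main St → 24 Main St
item=C: shipping_addr=NULL, billing_addr=23 Elm St → 23 Elm St
item=D: shipping_addr=8 Pine Rd → 8 Pine Rd
item=F: shipping_addr=6 Main St → 6 Main St
item=G: shipping_addr=NULL, billing_addr=NULL, account_addr=12 Pine Rd → 12 Pine Rd
item=M: shipping_addr=49 Elm St → 49 Elm St
item=N: shipping_addr=52 Elm Ave → 52 Elm Ave
item=P: shipping_addr=NULL, billing_addr=NULL, account_addr=44 Pine Rd → 44 Pine Rd
item=Q: shipping_addr=20 Elm Ave → 20 Elm Ave
item=T: shipping_addr=11 Elm St → 11 Elm St
item=V: shipping_addr=NULL, billing_addr=47 Elm St → 47 Elm St
item=W: shipping_addr=49 Elm St → 49 Elm St
item=Z: shipping_addr=1 Elm St → 1 Elm St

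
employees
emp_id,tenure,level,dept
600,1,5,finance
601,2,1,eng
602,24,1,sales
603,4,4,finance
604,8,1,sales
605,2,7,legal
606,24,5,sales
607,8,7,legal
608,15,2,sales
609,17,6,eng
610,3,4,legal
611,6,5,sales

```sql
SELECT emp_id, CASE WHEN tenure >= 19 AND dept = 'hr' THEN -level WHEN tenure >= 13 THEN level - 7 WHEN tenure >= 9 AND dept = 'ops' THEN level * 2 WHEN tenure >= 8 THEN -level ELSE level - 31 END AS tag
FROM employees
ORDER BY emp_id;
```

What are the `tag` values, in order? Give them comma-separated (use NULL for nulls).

emp_id=600: ELSE → -26
emp_id=601: ELSE → -30
emp_id=602: tenure >= 13 → -6
emp_id=603: ELSE → -27
emp_id=604: tenure >= 8 → -1
emp_id=605: ELSE → -24
emp_id=606: tenure >= 13 → -2
emp_id=607: tenure >= 8 → -7
emp_id=608: tenure >= 13 → -5
emp_id=609: tenure >= 13 → -1
emp_id=610: ELSE → -27
emp_id=611: ELSE → -26

-26, -30, -6, -27, -1, -24, -2, -7, -5, -1, -27, -26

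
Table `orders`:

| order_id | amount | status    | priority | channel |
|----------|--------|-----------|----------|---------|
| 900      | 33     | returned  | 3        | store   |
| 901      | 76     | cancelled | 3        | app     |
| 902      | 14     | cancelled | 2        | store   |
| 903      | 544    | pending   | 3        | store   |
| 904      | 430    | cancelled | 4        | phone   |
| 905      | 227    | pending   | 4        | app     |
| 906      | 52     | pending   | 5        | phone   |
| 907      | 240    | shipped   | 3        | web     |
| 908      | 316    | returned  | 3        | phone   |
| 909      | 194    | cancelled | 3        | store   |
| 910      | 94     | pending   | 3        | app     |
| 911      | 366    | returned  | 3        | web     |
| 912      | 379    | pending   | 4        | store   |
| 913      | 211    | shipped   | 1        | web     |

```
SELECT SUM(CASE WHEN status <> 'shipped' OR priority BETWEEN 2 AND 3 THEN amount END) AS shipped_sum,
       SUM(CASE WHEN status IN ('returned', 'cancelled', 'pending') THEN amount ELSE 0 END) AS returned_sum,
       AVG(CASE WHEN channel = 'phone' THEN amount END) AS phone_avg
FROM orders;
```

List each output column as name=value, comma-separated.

shipped_sum=2965, returned_sum=2725, phone_avg=266

[shipped_sum: status <> 'shipped' OR priority BETWEEN 2 AND 3]
order_id=900: ✓ → 33
order_id=901: ✓ → 76
order_id=902: ✓ → 14
order_id=903: ✓ → 544
order_id=904: ✓ → 430
order_id=905: ✓ → 227
order_id=906: ✓ → 52
order_id=907: ✓ → 240
order_id=908: ✓ → 316
order_id=909: ✓ → 194
order_id=910: ✓ → 94
order_id=911: ✓ → 366
order_id=912: ✓ → 379
order_id=913: ✗
shipped_sum = 33 + 76 + 14 + 544 + 430 + 227 + 52 + 240 + 316 + 194 + 94 + 366 + 379 = 2965
—
[returned_sum: status IN ('returned', 'cancelled', 'pending')]
order_id=900: ✓ → 33
order_id=901: ✓ → 76
order_id=902: ✓ → 14
order_id=903: ✓ → 544
order_id=904: ✓ → 430
order_id=905: ✓ → 227
order_id=906: ✓ → 52
order_id=907: ✗
order_id=908: ✓ → 316
order_id=909: ✓ → 194
order_id=910: ✓ → 94
order_id=911: ✓ → 366
order_id=912: ✓ → 379
order_id=913: ✗
returned_sum = 33 + 76 + 14 + 544 + 430 + 227 + 52 + 316 + 194 + 94 + 366 + 379 = 2725
—
[phone_avg: channel = 'phone']
order_id=900: ✗
order_id=901: ✗
order_id=902: ✗
order_id=903: ✗
order_id=904: ✓ → 430
order_id=905: ✗
order_id=906: ✓ → 52
order_id=907: ✗
order_id=908: ✓ → 316
order_id=909: ✗
order_id=910: ✗
order_id=911: ✗
order_id=912: ✗
order_id=913: ✗
phone_avg = (430 + 52 + 316) / 3 = 266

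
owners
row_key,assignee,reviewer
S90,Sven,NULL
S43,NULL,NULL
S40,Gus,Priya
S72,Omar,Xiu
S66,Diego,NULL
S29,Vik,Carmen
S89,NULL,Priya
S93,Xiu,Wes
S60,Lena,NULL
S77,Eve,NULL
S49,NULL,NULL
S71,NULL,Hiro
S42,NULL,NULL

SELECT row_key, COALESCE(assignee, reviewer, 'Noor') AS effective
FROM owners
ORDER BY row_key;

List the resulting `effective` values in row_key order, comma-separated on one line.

Vik, Gus, Noor, Noor, Noor, Lena, Diego, Hiro, Omar, Eve, Priya, Sven, Xiu

row_key=S29: assignee=Vik → Vik
row_key=S40: assignee=Gus → Gus
row_key=S42: assignee=NULL, reviewer=NULL, → literal Noor → Noor
row_key=S43: assignee=NULL, reviewer=NULL, → literal Noor → Noor
row_key=S49: assignee=NULL, reviewer=NULL, → literal Noor → Noor
row_key=S60: assignee=Lena → Lena
row_key=S66: assignee=Diego → Diego
row_key=S71: assignee=NULL, reviewer=Hiro → Hiro
row_key=S72: assignee=Omar → Omar
row_key=S77: assignee=Eve → Eve
row_key=S89: assignee=NULL, reviewer=Priya → Priya
row_key=S90: assignee=Sven → Sven
row_key=S93: assignee=Xiu → Xiu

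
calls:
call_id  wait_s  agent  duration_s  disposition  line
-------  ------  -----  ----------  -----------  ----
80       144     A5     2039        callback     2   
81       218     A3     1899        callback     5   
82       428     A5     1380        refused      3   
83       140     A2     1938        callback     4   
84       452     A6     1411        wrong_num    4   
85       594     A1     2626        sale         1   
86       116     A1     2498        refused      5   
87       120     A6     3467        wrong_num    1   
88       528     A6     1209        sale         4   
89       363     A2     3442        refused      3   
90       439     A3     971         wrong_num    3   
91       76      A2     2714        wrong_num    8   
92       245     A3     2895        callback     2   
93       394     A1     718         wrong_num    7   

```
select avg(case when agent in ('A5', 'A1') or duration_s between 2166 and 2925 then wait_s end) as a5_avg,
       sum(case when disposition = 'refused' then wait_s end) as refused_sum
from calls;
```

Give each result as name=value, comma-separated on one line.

a5_avg=285.2857142857, refused_sum=907

[a5_avg: agent in ('A5', 'A1') or duration_s between 2166 and 2925]
call_id=80: ✓ → 144
call_id=81: ✗
call_id=82: ✓ → 428
call_id=83: ✗
call_id=84: ✗
call_id=85: ✓ → 594
call_id=86: ✓ → 116
call_id=87: ✗
call_id=88: ✗
call_id=89: ✗
call_id=90: ✗
call_id=91: ✓ → 76
call_id=92: ✓ → 245
call_id=93: ✓ → 394
a5_avg = (144 + 428 + 594 + 116 + 76 + 245 + 394) / 7 = 285.2857142857
—
[refused_sum: disposition = 'refused']
call_id=80: ✗
call_id=81: ✗
call_id=82: ✓ → 428
call_id=83: ✗
call_id=84: ✗
call_id=85: ✗
call_id=86: ✓ → 116
call_id=87: ✗
call_id=88: ✗
call_id=89: ✓ → 363
call_id=90: ✗
call_id=91: ✗
call_id=92: ✗
call_id=93: ✗
refused_sum = 428 + 116 + 363 = 907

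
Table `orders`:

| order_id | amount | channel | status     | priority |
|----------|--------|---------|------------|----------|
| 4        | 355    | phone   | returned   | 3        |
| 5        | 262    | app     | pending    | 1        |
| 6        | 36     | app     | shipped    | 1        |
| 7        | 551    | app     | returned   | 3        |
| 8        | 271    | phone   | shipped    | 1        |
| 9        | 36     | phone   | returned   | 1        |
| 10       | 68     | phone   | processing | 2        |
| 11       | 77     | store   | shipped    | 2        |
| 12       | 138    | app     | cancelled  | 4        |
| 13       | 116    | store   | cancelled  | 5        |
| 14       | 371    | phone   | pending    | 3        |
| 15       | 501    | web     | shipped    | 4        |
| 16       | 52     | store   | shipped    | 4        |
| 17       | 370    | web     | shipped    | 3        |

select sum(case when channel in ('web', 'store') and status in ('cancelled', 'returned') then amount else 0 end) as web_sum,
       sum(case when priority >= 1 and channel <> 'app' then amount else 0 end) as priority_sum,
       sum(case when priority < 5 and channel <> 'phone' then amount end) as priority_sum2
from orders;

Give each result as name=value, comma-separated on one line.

web_sum=116, priority_sum=2217, priority_sum2=1987

[web_sum: channel in ('web', 'store') and status in ('cancelled', 'returned')]
order_id=4: ✗
order_id=5: ✗
order_id=6: ✗
order_id=7: ✗
order_id=8: ✗
order_id=9: ✗
order_id=10: ✗
order_id=11: ✗
order_id=12: ✗
order_id=13: ✓ → 116
order_id=14: ✗
order_id=15: ✗
order_id=16: ✗
order_id=17: ✗
web_sum = 116
—
[priority_sum: priority >= 1 and channel <> 'app']
order_id=4: ✓ → 355
order_id=5: ✗
order_id=6: ✗
order_id=7: ✗
order_id=8: ✓ → 271
order_id=9: ✓ → 36
order_id=10: ✓ → 68
order_id=11: ✓ → 77
order_id=12: ✗
order_id=13: ✓ → 116
order_id=14: ✓ → 371
order_id=15: ✓ → 501
order_id=16: ✓ → 52
order_id=17: ✓ → 370
priority_sum = 355 + 271 + 36 + 68 + 77 + 116 + 371 + 501 + 52 + 370 = 2217
—
[priority_sum2: priority < 5 and channel <> 'phone']
order_id=4: ✗
order_id=5: ✓ → 262
order_id=6: ✓ → 36
order_id=7: ✓ → 551
order_id=8: ✗
order_id=9: ✗
order_id=10: ✗
order_id=11: ✓ → 77
order_id=12: ✓ → 138
order_id=13: ✗
order_id=14: ✗
order_id=15: ✓ → 501
order_id=16: ✓ → 52
order_id=17: ✓ → 370
priority_sum2 = 262 + 36 + 551 + 77 + 138 + 501 + 52 + 370 = 1987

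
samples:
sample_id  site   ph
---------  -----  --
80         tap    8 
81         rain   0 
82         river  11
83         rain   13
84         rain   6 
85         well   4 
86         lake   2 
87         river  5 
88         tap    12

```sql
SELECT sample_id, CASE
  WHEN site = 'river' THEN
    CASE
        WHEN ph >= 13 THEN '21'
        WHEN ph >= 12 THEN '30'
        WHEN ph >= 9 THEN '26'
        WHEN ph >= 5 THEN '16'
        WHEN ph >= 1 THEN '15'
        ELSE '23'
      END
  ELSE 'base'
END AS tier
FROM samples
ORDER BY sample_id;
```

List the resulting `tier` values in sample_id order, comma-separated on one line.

base, base, 26, base, base, base, base, 16, base

sample_id=80: site='tap' → outer ELSE → base
sample_id=81: site='rain' → outer ELSE → base
sample_id=82: site='river' → inner[ph >= 9] → 26
sample_id=83: site='rain' → outer ELSE → base
sample_id=84: site='rain' → outer ELSE → base
sample_id=85: site='well' → outer ELSE → base
sample_id=86: site='lake' → outer ELSE → base
sample_id=87: site='river' → inner[ph >= 5] → 16
sample_id=88: site='tap' → outer ELSE → base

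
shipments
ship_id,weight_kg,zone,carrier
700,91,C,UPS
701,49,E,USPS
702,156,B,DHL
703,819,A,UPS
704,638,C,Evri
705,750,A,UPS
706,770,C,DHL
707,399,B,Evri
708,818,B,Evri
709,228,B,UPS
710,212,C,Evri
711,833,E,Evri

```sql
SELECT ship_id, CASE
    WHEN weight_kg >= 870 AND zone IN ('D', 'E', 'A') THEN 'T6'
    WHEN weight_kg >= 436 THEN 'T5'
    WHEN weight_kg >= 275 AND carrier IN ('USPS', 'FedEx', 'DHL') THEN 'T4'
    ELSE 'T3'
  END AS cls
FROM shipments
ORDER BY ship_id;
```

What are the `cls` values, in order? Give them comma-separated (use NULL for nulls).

ship_id=700: ELSE → T3
ship_id=701: ELSE → T3
ship_id=702: ELSE → T3
ship_id=703: weight_kg >= 436 → T5
ship_id=704: weight_kg >= 436 → T5
ship_id=705: weight_kg >= 436 → T5
ship_id=706: weight_kg >= 436 → T5
ship_id=707: ELSE → T3
ship_id=708: weight_kg >= 436 → T5
ship_id=709: ELSE → T3
ship_id=710: ELSE → T3
ship_id=711: weight_kg >= 436 → T5

T3, T3, T3, T5, T5, T5, T5, T3, T5, T3, T3, T5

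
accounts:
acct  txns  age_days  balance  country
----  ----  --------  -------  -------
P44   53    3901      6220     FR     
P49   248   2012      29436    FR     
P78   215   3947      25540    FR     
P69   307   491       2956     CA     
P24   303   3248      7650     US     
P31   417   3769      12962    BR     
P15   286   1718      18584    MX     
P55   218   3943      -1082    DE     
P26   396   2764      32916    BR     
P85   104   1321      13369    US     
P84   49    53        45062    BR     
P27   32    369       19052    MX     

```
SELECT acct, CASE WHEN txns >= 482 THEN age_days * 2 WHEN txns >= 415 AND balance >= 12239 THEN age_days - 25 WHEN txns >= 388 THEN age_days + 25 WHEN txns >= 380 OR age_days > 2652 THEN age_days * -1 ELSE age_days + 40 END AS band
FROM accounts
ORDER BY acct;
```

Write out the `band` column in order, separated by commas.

1758, -3248, 2789, 409, 3744, -3901, 2052, -3943, 531, -3947, 93, 1361

acct=P15: ELSE → 1758
acct=P24: txns >= 380 OR age_days > 2652 → -3248
acct=P26: txns >= 388 → 2789
acct=P27: ELSE → 409
acct=P31: txns >= 415 AND balance >= 12239 → 3744
acct=P44: txns >= 380 OR age_days > 2652 → -3901
acct=P49: ELSE → 2052
acct=P55: txns >= 380 OR age_days > 2652 → -3943
acct=P69: ELSE → 531
acct=P78: txns >= 380 OR age_days > 2652 → -3947
acct=P84: ELSE → 93
acct=P85: ELSE → 1361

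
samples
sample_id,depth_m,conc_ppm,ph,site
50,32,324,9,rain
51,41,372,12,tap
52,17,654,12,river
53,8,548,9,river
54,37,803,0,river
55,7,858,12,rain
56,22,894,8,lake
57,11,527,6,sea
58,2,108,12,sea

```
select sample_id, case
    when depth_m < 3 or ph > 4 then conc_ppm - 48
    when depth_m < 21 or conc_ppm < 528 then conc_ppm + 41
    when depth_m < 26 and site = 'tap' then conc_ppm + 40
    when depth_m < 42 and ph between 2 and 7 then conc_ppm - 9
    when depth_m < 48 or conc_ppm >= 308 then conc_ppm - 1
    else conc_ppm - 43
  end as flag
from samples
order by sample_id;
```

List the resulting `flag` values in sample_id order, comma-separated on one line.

276, 324, 606, 500, 802, 810, 846, 479, 60

sample_id=50: depth_m < 3 or ph > 4 → 276
sample_id=51: depth_m < 3 or ph > 4 → 324
sample_id=52: depth_m < 3 or ph > 4 → 606
sample_id=53: depth_m < 3 or ph > 4 → 500
sample_id=54: depth_m < 48 or conc_ppm >= 308 → 802
sample_id=55: depth_m < 3 or ph > 4 → 810
sample_id=56: depth_m < 3 or ph > 4 → 846
sample_id=57: depth_m < 3 or ph > 4 → 479
sample_id=58: depth_m < 3 or ph > 4 → 60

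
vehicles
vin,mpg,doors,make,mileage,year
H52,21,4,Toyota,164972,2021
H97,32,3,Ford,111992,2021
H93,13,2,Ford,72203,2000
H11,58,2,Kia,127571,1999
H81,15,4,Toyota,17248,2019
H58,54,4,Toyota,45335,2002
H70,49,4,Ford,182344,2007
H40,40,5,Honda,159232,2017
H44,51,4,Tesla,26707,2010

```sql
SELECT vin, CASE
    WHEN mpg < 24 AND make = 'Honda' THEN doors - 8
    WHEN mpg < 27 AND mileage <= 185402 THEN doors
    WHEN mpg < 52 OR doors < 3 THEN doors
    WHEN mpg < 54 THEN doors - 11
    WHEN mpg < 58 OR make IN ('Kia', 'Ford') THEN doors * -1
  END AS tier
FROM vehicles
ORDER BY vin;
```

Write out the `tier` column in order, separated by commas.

vin=H11: mpg < 52 OR doors < 3 → 2
vin=H40: mpg < 52 OR doors < 3 → 5
vin=H44: mpg < 52 OR doors < 3 → 4
vin=H52: mpg < 27 AND mileage <= 185402 → 4
vin=H58: mpg < 58 OR make IN ('Kia', 'Ford') → -4
vin=H70: mpg < 52 OR doors < 3 → 4
vin=H81: mpg < 27 AND mileage <= 185402 → 4
vin=H93: mpg < 27 AND mileage <= 185402 → 2
vin=H97: mpg < 52 OR doors < 3 → 3

2, 5, 4, 4, -4, 4, 4, 2, 3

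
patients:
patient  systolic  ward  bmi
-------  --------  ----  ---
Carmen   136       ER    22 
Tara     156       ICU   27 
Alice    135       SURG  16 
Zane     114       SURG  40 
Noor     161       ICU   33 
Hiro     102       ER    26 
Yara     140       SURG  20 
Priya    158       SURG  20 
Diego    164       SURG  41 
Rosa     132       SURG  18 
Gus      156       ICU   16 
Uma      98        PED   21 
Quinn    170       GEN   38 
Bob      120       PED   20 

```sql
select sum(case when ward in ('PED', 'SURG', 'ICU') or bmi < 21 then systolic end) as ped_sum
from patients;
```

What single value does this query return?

patient=Carmen: ✗
patient=Tara: ✓ → 156
patient=Alice: ✓ → 135
patient=Zane: ✓ → 114
patient=Noor: ✓ → 161
patient=Hiro: ✗
patient=Yara: ✓ → 140
patient=Priya: ✓ → 158
patient=Diego: ✓ → 164
patient=Rosa: ✓ → 132
patient=Gus: ✓ → 156
patient=Uma: ✓ → 98
patient=Quinn: ✗
patient=Bob: ✓ → 120
ped_sum = 156 + 135 + 114 + 161 + 140 + 158 + 164 + 132 + 156 + 98 + 120 = 1534

1534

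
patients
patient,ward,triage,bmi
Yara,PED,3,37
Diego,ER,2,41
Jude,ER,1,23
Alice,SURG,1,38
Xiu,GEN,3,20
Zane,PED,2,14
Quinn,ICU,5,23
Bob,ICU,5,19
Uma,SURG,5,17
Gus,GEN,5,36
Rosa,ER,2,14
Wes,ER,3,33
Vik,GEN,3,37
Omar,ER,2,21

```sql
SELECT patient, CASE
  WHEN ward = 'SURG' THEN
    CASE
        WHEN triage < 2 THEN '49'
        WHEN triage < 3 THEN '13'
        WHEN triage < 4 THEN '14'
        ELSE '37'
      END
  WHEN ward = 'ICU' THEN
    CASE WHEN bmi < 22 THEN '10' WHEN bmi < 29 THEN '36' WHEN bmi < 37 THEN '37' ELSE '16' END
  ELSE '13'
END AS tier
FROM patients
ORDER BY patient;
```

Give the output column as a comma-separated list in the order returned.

patient=Alice: ward='SURG' → inner[triage < 2] → 49
patient=Bob: ward='ICU' → inner[bmi < 22] → 10
patient=Diego: ward='ER' → outer ELSE → 13
patient=Gus: ward='GEN' → outer ELSE → 13
patient=Jude: ward='ER' → outer ELSE → 13
patient=Omar: ward='ER' → outer ELSE → 13
patient=Quinn: ward='ICU' → inner[bmi < 29] → 36
patient=Rosa: ward='ER' → outer ELSE → 13
patient=Uma: ward='SURG' → inner[ELSE] → 37
patient=Vik: ward='GEN' → outer ELSE → 13
patient=Wes: ward='ER' → outer ELSE → 13
patient=Xiu: ward='GEN' → outer ELSE → 13
patient=Yara: ward='PED' → outer ELSE → 13
patient=Zane: ward='PED' → outer ELSE → 13

49, 10, 13, 13, 13, 13, 36, 13, 37, 13, 13, 13, 13, 13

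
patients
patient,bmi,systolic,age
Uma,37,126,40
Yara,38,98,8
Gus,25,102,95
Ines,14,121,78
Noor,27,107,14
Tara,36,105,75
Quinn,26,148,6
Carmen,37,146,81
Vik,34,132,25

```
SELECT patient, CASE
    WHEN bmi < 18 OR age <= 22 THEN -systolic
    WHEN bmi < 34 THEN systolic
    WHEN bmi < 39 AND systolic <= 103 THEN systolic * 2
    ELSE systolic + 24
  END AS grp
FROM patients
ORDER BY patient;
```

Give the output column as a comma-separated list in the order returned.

patient=Carmen: ELSE → 170
patient=Gus: bmi < 34 → 102
patient=Ines: bmi < 18 OR age <= 22 → -121
patient=Noor: bmi < 18 OR age <= 22 → -107
patient=Quinn: bmi < 18 OR age <= 22 → -148
patient=Tara: ELSE → 129
patient=Uma: ELSE → 150
patient=Vik: ELSE → 156
patient=Yara: bmi < 18 OR age <= 22 → -98

170, 102, -121, -107, -148, 129, 150, 156, -98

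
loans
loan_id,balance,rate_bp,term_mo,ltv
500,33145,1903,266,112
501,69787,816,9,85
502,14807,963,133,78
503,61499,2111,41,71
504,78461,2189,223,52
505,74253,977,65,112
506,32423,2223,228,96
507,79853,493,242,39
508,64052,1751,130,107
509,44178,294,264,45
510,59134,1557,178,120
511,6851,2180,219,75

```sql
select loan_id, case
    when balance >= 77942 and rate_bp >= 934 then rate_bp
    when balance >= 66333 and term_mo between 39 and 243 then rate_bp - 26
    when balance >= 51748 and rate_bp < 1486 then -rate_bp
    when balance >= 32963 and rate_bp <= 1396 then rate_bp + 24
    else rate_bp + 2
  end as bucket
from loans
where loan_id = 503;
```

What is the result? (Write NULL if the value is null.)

2113

loan_id = 503: balance=61499, rate_bp=2111, term_mo=41, ltv=71.
balance >= 77942 and rate_bp >= 934 → false
balance >= 66333 and term_mo between 39 and 243 → false
balance >= 51748 and rate_bp < 1486 → false
balance >= 32963 and rate_bp <= 1396 → false
No prior WHEN matched → ELSE → 2113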